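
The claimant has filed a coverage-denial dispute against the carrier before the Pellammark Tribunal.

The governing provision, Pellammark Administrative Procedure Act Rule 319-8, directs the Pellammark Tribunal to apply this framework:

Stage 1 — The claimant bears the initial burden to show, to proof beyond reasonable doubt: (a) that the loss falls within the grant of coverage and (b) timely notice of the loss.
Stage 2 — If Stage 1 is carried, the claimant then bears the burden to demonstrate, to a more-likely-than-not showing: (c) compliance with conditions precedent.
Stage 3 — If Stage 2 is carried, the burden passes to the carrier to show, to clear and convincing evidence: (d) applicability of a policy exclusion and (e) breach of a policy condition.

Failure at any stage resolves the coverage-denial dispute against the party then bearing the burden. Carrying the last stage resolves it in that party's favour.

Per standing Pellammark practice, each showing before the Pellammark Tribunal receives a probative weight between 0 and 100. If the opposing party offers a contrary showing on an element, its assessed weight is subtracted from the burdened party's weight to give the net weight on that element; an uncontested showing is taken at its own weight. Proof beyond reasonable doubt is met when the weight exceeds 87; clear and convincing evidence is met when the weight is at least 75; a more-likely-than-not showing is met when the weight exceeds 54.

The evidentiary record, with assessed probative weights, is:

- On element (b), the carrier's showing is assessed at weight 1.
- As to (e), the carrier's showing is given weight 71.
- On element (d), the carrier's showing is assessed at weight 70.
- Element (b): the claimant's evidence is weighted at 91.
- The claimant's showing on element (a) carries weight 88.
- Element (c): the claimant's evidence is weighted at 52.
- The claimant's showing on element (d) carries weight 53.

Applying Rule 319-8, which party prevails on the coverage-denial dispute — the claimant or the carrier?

carrier

At Stage 1 the claimant must meet proof beyond reasonable doubt (weight exceeds 87): on (a) the weight is 88, which does exceed 87, so (a) meets the standard; on (b) the weight is 91 less the opposing 1 gives net 90, > 87, so (b) meets the standard.
  Stage 1 carried; the burden remains with the claimant.
At Stage 2 the claimant must meet a more-likely-than-not showing (weight exceeds 54): on (c) the weight is 52, ≤ 54, so (c) does not meet the standard.
  Stage 2 not carried; the claimant fails its burden.
So the carrier prevails.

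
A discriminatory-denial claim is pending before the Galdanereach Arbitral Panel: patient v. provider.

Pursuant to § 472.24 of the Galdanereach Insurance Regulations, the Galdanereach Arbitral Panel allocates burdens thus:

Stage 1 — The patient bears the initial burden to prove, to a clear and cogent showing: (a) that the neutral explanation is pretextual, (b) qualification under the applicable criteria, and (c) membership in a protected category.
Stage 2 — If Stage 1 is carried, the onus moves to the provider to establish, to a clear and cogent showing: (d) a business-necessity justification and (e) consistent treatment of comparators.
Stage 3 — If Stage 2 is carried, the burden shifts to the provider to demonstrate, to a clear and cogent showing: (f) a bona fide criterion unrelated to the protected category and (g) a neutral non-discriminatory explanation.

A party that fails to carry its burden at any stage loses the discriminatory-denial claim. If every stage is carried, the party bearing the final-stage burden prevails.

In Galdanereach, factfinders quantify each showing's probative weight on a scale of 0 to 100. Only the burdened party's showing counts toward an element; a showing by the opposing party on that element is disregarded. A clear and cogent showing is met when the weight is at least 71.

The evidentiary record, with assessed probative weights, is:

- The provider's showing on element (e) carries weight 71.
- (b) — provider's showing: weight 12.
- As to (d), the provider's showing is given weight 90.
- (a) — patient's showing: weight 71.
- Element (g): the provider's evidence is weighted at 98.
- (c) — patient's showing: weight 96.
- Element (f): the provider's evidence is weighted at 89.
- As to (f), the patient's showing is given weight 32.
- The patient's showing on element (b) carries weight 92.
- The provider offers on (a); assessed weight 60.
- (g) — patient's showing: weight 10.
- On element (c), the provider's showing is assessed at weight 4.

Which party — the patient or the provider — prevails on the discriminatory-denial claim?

Stage 1 (patient, a clear and cogent showing, weight is at least 71): (a) 71 (provider's 60 disregarded) ≥ 71 — meets; (b) 92 (provider's 12 disregarded) ≥ 71 — meets; (c) 96 (provider's 4 disregarded) ≥ 71 — meets.
  The patient carries Stage 1; the provider now bears the burden.
Stage 2 (provider, a clear and cogent showing, weight is at least 71): (d) 90 ≥ 71 — meets; (e) 71 ≥ 71 — meets.
  All elements met. The provider retains the burden for Stage 3.
Stage 3 (provider, a clear and cogent showing, weight is at least 71): (f) 89 (patient's 32 disregarded) ≥ 71 — meets; (g) 98 (patient's 10 disregarded) ≥ 71 — meets.
  The provider carries the last stage.
Every stage carried; the provider prevails.

provider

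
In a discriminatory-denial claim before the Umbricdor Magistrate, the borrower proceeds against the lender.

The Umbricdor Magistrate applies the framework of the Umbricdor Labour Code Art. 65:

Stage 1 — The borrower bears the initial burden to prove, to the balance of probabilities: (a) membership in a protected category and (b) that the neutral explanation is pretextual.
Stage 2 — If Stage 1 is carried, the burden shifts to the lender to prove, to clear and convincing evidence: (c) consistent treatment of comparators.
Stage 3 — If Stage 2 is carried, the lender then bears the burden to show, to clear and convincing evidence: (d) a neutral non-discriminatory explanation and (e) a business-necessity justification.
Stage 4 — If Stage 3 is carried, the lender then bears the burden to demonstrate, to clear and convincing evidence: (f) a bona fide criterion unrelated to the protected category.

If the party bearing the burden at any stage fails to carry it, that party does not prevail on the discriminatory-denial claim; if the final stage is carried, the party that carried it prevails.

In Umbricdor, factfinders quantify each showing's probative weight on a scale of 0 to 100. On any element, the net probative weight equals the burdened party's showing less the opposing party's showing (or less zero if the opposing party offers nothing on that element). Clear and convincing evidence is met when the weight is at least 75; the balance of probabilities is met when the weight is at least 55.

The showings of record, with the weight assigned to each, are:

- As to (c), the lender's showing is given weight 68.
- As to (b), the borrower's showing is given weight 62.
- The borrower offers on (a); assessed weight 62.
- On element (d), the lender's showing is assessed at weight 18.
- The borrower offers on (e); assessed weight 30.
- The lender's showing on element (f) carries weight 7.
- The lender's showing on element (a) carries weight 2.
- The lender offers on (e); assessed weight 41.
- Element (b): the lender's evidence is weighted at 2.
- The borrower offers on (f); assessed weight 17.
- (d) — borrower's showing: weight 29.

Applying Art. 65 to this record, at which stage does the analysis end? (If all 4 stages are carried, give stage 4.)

stage 2

Stage 1 — burden on borrower; standard: the balance of probabilities (weight is at least 55).
    (a): 62 − 2 = 60 ≥ 55 [met]
    (b): 62 − 2 = 60 ≥ 55 [met]
  The borrower carries Stage 1; the lender now bears the burden.
Stage 2 — burden on lender; standard: clear and convincing evidence (weight is at least 75).
    (c): 68 < 75 [not met]
  Stage 2 not carried; the lender fails its burden.
The borrower prevails.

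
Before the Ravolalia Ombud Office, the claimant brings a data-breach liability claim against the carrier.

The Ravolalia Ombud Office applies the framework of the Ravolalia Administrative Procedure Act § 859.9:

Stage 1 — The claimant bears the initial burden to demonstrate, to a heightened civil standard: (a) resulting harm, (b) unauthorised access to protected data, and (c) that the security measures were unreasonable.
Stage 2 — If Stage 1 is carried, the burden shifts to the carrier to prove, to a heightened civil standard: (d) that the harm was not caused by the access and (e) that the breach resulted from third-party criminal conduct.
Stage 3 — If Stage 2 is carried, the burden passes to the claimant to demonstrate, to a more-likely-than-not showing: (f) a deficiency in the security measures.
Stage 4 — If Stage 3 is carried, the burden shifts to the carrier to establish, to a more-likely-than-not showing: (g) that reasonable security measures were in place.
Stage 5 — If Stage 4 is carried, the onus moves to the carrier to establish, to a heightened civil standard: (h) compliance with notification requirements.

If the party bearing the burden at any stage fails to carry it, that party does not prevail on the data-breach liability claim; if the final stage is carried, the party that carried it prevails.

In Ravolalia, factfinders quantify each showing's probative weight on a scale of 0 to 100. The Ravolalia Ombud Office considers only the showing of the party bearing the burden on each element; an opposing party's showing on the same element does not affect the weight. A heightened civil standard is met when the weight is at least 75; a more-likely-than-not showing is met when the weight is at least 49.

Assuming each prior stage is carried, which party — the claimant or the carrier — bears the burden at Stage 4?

carrier

Stage 4's rule assigns the burden to the carrier (to a more-likely-than-not showing).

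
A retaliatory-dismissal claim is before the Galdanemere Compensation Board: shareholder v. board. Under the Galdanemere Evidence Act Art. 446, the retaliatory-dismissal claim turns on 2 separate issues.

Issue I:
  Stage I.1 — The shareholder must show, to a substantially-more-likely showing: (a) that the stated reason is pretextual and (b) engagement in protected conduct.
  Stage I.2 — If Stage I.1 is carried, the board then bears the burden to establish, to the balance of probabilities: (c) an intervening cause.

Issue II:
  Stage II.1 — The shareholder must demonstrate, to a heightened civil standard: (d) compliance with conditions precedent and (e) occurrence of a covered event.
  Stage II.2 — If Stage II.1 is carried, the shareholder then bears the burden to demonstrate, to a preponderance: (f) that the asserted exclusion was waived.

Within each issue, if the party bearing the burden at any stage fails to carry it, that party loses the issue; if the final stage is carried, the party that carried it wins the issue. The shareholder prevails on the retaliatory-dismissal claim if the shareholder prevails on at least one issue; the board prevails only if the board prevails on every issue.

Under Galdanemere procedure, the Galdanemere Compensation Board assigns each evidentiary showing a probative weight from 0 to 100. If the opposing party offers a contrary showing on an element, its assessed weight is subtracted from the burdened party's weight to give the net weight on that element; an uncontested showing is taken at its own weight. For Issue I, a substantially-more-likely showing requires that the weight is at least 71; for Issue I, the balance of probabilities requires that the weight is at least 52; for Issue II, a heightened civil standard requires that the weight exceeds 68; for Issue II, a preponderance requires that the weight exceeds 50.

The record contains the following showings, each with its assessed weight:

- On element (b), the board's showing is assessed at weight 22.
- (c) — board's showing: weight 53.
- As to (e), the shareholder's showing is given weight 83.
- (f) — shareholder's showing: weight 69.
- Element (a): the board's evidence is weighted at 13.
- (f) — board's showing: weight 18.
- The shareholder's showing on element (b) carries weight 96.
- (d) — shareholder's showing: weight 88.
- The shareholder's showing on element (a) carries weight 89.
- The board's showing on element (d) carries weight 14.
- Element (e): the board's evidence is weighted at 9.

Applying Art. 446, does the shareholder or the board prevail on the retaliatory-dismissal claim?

— Issue I —
Stage I.1 — burden on shareholder; standard: a substantially-more-likely showing (weight is at least 71).
    (a): 89 − 13 = 76 ≥ 71 [met]
    (b): 96 − 22 = 74 ≥ 71 [met]
  Stage I.1 is satisfied; the onus moves to the board.
Stage I.2 — burden on board; standard: the balance of probabilities (weight is at least 52).
    (c): 53 ≥ 52 [met]
  The board carries the last stage.
With every stage satisfied, the board prevails on this issue.
— Issue II —
Stage II.1 — burden on shareholder; standard: a heightened civil standard (weight exceeds 68).
    (d): 88 − 14 = 74 > 68 [met]
    (e): 83 − 9 = 74 > 68 [met]
  Stage II.1 is satisfied; the shareholder continues to bear the burden.
Stage II.2 — burden on shareholder; standard: a preponderance (weight exceeds 50).
    (f): 69 − 18 = 51 > 50 [met]
  Stage II.2 carried; the final stage is satisfied.
All stages carried — the shareholder prevails on this issue.
Per-issue: Issue I → board; Issue II → shareholder. The shareholder must prevail on at least one issue; overall, the shareholder prevails.

shareholder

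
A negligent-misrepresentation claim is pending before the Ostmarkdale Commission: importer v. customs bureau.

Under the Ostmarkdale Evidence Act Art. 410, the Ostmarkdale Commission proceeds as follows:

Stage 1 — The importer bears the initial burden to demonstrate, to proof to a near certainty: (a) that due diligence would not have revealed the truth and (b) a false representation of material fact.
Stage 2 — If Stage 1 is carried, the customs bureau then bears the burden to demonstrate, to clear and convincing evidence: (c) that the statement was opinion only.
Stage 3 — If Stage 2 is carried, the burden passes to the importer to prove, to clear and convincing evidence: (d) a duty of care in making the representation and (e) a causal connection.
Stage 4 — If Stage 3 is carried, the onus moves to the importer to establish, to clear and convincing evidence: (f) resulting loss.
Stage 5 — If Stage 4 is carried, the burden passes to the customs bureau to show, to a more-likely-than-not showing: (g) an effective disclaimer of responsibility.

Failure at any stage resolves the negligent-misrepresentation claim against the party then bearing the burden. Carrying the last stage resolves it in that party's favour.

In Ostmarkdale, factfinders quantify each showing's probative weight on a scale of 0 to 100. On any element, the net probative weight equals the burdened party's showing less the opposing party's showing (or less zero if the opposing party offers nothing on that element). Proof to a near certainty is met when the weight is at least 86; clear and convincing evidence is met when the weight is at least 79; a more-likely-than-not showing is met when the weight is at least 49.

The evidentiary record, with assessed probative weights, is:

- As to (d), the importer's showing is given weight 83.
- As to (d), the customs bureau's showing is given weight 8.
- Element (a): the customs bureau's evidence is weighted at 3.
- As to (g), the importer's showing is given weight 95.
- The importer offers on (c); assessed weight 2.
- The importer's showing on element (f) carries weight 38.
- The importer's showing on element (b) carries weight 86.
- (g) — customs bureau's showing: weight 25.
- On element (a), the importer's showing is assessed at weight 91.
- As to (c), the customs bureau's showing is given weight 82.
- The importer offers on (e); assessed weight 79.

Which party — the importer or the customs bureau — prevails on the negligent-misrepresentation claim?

customs bureau

Stage 1 — burden on importer; standard: proof to a near certainty (weight is at least 86).
    (a): 91 − 3 = 88 ≥ 86 [met]
    (b): 86 ≥ 86 [met]
  Stage 1 is satisfied; the onus moves to the customs bureau.
Stage 2 — burden on customs bureau; standard: clear and convincing evidence (weight is at least 79).
    (c): 82 − 2 = 80 ≥ 79 [met]
  Stage 2 is satisfied; the onus moves to the importer.
Stage 3 — burden on importer; standard: clear and convincing evidence (weight is at least 79).
    (d): 83 − 8 = 75 < 79 [not met]
    (e): 79 ≥ 79 [met]
  Not every element is met, so the importer fails to carry Stage 3.
So the customs bureau prevails.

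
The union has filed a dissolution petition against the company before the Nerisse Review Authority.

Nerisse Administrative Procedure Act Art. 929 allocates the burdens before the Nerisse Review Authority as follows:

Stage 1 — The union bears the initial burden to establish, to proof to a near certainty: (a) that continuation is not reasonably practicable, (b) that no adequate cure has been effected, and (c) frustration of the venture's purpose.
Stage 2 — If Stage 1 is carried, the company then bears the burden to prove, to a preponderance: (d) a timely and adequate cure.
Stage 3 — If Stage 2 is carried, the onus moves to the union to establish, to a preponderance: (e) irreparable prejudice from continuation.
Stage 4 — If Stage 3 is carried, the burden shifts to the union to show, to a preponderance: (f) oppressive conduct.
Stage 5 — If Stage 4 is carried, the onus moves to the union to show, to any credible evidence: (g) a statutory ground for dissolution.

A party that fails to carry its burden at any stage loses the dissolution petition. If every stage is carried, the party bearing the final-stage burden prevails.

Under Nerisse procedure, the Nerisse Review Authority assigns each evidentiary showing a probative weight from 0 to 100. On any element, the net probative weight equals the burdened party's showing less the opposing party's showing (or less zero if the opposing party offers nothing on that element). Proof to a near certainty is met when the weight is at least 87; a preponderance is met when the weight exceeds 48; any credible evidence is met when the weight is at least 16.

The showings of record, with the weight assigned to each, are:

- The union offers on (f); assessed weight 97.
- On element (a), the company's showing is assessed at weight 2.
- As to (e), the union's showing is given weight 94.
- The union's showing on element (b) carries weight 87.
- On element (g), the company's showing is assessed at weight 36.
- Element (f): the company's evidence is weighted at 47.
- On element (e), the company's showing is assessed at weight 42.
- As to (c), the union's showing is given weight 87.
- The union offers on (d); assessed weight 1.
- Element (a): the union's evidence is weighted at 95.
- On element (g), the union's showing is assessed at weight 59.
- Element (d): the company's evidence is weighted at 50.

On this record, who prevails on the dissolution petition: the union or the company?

Stage 1 (union, proof to a near certainty, weight is at least 87): (a) net 95−2=93 ≥ 87 — meets; (b) 87 ≥ 87 — meets; (c) 87 ≥ 87 — meets.
  Stage 1 carried; the burden shifts to the company.
Stage 2 (company, a preponderance, weight exceeds 48): (d) net 50−1=49 > 48 — meets.
  The company carries Stage 2; the union now bears the burden.
Stage 3 (union, a preponderance, weight exceeds 48): (e) net 94−42=52 > 48 — meets.
  All elements met. The union retains the burden for Stage 4.
Stage 4 (union, a preponderance, weight exceeds 48): (f) net 97−47=50 > 48 — meets.
  Stage 4 carried; the burden remains with the union.
Stage 5 (union, any credible evidence, weight is at least 16): (g) net 59−36=23 ≥ 16 — meets.
  All elements met at the final stage.
With every stage satisfied, the union prevails.

union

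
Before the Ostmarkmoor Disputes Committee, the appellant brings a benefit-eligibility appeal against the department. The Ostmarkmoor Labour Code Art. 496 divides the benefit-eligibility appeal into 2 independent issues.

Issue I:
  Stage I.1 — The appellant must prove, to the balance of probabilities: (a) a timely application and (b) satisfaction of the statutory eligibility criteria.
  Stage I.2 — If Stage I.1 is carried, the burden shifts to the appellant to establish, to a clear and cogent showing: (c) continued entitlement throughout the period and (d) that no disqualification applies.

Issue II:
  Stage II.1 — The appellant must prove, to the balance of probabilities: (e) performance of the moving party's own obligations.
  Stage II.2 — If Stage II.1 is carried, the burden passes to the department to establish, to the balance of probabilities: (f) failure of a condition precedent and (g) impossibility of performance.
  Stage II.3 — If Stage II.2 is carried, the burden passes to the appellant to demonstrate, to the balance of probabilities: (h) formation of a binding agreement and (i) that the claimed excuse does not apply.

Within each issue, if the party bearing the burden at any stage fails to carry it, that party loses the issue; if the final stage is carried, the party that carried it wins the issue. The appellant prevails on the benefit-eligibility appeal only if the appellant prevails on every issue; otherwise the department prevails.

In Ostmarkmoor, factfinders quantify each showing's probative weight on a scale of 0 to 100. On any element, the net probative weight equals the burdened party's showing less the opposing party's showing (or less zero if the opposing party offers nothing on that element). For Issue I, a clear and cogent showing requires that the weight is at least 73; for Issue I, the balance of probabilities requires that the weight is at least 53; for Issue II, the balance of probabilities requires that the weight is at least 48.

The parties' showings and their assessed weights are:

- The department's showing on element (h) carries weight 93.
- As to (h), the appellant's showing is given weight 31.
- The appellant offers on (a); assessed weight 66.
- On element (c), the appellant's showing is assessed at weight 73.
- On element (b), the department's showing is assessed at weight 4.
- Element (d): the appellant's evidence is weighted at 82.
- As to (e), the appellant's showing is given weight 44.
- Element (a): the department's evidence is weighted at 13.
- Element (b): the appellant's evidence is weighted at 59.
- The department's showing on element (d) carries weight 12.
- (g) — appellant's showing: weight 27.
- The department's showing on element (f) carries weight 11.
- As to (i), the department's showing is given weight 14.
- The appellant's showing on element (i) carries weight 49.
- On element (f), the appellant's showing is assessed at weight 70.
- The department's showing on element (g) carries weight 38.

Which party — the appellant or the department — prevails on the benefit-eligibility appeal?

department

— Issue I —
Stage I.1 (appellant, the balance of probabilities, weight is at least 53): (a) net 66−13=53 ≥ 53 — meets; (b) net 59−4=55 ≥ 53 — meets.
  All elements met. The appellant retains the burden for Stage I.2.
Stage I.2 (appellant, a clear and cogent showing, weight is at least 73): (c) 73 ≥ 73 — meets; (d) net 82−12=70 < 73 — fails.
  Stage I.2 not carried; the appellant fails its burden.
The analysis ends at Stage I.2; the department prevails on this issue.
— Issue II —
Stage II.1 (appellant, the balance of probabilities, weight is at least 48): (e) 44 < 48 — fails.
  Not every element is met, so the appellant fails to carry Stage II.1.
The analysis ends at Stage II.1; the department prevails on this issue.
Per-issue: Issue I → department; Issue II → department. The appellant must prevail on every issue; overall, the department prevails.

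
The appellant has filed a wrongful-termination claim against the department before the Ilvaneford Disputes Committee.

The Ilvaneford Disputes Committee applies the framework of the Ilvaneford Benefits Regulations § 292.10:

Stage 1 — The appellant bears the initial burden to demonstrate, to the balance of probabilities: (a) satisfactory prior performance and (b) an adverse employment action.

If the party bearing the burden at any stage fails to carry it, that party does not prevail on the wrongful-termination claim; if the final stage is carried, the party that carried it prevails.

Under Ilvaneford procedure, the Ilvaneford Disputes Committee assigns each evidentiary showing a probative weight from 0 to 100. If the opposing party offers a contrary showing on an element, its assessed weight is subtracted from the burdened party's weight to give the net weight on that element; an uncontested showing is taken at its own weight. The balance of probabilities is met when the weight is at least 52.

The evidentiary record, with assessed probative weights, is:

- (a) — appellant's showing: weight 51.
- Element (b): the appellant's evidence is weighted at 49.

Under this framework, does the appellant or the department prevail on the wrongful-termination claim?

department

Stage 1 — burden on appellant; standard: the balance of probabilities (weight is at least 52).
    (a): 51 < 52 [not met]
    (b): 49 < 52 [not met]
  The appellant does not carry Stage 1.
So the department prevails.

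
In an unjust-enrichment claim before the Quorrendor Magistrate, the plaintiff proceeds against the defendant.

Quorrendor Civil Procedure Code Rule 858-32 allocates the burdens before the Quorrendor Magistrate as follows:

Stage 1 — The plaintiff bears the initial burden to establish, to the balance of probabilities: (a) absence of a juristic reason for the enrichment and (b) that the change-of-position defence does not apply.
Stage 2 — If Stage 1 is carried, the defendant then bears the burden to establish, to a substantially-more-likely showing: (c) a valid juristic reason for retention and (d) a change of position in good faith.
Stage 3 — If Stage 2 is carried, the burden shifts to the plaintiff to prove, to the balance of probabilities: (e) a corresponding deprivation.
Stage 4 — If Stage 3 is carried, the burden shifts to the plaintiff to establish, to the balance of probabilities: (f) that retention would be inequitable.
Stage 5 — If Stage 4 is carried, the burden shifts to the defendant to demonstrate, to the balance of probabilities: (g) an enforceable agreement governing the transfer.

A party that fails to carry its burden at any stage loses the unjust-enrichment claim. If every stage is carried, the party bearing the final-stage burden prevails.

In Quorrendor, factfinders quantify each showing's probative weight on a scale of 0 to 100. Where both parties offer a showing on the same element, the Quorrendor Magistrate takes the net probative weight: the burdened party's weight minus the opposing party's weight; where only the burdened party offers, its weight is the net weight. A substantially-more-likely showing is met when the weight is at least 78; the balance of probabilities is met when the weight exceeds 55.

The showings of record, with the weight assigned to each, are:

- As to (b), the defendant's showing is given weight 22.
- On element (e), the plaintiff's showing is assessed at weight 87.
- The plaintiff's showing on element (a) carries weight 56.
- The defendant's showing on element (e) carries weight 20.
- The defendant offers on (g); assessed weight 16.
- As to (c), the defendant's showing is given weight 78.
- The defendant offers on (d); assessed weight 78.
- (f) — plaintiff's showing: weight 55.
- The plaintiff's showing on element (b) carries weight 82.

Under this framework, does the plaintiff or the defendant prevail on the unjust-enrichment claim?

defendant

Stage 1 (plaintiff, the balance of probabilities, weight exceeds 55): (a) 56 > 55 — meets; (b) net 82−22=60 > 55 — meets.
  Stage 1 carried; the burden shifts to the defendant.
Stage 2 (defendant, a substantially-more-likely showing, weight is at least 78): (c) 78 ≥ 78 — meets; (d) 78 ≥ 78 — meets.
  Stage 2 carried; the burden shifts to the plaintiff.
Stage 3 (plaintiff, the balance of probabilities, weight exceeds 55): (e) net 87−20=67 > 55 — meets.
  Stage 3 is satisfied; the plaintiff continues to bear the burden.
Stage 4 (plaintiff, the balance of probabilities, weight exceeds 55): (f) 55 ≤ 55 — fails.
  Stage 4 not carried; the plaintiff fails its burden.
The analysis ends at Stage 4; the defendant prevails.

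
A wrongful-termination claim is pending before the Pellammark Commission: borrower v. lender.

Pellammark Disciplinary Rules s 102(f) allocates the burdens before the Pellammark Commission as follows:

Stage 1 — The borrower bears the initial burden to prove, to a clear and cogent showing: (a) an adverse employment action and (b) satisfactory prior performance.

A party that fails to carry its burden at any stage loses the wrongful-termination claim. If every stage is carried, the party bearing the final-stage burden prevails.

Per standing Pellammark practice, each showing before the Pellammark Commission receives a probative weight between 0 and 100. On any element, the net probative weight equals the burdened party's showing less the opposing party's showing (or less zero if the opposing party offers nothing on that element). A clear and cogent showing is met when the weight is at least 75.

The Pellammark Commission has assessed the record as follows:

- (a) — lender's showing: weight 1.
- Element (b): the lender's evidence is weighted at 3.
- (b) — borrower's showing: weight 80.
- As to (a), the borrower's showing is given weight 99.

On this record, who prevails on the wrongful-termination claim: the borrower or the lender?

borrower

Stage 1 — burden on borrower; standard: a clear and cogent showing (weight is at least 75).
    (a): 99 − 1 = 98 ≥ 75 [met]
    (b): 80 − 3 = 77 ≥ 75 [met]
  Stage 1 carried; the final stage is satisfied.
All stages carried — the borrower prevails.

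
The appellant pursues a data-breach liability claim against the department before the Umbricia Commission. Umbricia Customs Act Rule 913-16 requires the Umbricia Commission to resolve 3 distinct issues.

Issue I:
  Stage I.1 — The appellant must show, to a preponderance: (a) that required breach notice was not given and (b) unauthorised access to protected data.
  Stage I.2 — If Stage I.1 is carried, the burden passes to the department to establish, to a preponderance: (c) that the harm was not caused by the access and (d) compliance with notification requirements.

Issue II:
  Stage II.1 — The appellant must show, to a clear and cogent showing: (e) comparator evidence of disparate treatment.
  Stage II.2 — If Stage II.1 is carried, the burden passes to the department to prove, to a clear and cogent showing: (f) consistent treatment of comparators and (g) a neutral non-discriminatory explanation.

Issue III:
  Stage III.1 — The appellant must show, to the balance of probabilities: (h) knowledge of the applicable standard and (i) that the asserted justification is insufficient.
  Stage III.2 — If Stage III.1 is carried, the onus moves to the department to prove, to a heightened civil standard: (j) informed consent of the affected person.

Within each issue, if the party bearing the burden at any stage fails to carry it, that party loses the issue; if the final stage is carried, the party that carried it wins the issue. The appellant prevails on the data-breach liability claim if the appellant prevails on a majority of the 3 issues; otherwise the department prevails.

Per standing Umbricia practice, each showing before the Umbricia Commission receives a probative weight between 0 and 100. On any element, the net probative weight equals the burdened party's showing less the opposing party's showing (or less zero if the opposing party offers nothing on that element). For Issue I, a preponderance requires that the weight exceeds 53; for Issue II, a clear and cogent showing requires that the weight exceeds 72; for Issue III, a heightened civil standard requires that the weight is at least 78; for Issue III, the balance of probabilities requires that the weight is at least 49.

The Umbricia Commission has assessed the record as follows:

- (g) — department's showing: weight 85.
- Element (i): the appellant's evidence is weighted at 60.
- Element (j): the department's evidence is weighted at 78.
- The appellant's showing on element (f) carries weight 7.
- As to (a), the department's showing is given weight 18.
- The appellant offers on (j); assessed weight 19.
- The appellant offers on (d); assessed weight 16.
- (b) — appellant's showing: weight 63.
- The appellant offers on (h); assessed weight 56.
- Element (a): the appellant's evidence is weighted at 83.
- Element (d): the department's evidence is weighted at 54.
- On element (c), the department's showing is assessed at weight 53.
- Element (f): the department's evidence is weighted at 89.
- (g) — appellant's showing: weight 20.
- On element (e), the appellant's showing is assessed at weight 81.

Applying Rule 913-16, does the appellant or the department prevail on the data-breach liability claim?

— Issue I —
At Stage I.1 the appellant must meet a preponderance (weight exceeds 53): on (a) the weight is 83 less the opposing 18 gives net 65, > 53, so (a) meets the standard; on (b) the weight is 63, which does exceed 53, so (b) meets the standard.
  Stage I.1 is satisfied; the onus moves to the department.
At Stage I.2 the department must meet a preponderance (weight exceeds 53): on (c) the weight is 53, which does not exceed 53, so (c) does not meet the standard; on (d) the weight is 54 less the opposing 16 gives net 38, which does not exceed 53, so (d) does not meet the standard.
  Stage I.2 not carried; the department fails its burden.
The appellant prevails on this issue.
— Issue II —
Stage II.1 (appellant, a clear and cogent showing, weight exceeds 72): (e) 81 > 72 — meets.
  Stage II.1 carried; the burden shifts to the department.
Stage II.2 (department, a clear and cogent showing, weight exceeds 72): (f) net 89−7=82 > 72 — meets; (g) net 85−20=65 ≤ 72 — fails.
  Not every element is met, so the department fails to carry Stage II.2.
So the appellant prevails on this issue.
— Issue III —
Stage III.1 (appellant, the balance of probabilities, weight is at least 49): (h) 56 ≥ 49 — meets; (i) 60 ≥ 49 — meets.
  Stage III.1 carried; the burden shifts to the department.
Stage III.2 (department, a heightened civil standard, weight is at least 78): (j) net 78−19=59 < 78 — fails.
  The department does not carry Stage III.2.
So the appellant prevails on this issue.
Per-issue: Issue I → appellant; Issue II → appellant; Issue III → appellant. The appellant must prevail on a majority of issues; overall, the appellant prevails.

appellant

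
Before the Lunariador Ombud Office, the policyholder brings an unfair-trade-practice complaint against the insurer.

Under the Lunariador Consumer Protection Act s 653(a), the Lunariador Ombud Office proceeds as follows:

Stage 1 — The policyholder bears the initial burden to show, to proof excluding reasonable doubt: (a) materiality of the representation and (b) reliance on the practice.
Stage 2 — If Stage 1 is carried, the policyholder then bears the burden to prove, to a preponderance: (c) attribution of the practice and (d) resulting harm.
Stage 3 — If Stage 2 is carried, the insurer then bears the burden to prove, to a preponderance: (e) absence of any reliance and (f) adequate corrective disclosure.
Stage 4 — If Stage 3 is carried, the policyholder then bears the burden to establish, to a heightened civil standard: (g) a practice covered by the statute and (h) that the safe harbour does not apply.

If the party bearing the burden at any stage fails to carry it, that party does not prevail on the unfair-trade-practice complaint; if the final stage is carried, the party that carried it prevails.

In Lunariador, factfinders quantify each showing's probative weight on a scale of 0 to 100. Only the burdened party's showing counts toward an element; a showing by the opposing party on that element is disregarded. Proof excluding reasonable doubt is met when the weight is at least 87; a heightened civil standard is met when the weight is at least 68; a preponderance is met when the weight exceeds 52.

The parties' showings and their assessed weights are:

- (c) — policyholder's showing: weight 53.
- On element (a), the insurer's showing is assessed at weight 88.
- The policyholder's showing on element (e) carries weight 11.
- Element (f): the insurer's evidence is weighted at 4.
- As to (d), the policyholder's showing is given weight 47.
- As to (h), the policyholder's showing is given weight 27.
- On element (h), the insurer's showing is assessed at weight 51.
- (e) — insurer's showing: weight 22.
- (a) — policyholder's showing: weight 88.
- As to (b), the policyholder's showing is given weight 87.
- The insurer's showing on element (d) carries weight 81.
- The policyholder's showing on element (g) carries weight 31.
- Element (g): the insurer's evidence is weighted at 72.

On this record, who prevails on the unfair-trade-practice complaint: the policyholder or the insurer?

insurer

Stage 1 (policyholder, proof excluding reasonable doubt, weight is at least 87): (a) 88 (insurer's 88 disregarded) ≥ 87 — meets; (b) 87 ≥ 87 — meets.
  All elements met. The policyholder retains the burden for Stage 2.
Stage 2 (policyholder, a preponderance, weight exceeds 52): (c) 53 > 52 — meets; (d) 47 (insurer's 81 disregarded) ≤ 52 — fails.
  Not every element is met, so the policyholder fails to carry Stage 2.
The insurer prevails.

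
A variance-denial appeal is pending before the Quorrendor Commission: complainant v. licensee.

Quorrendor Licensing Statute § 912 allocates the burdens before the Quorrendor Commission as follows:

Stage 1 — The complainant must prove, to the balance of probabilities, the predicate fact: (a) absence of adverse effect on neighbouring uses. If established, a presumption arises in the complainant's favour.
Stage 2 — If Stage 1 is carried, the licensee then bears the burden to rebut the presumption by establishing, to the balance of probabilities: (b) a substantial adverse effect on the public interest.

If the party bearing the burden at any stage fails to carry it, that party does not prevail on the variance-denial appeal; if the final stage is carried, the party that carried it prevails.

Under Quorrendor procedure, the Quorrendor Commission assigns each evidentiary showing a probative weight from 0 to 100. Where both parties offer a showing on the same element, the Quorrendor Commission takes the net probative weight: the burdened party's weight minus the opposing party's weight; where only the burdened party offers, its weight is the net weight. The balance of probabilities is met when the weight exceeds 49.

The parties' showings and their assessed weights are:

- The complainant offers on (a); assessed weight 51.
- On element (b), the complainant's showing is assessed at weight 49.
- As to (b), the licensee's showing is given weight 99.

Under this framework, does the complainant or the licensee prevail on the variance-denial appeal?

licensee

Stage 1 — burden on complainant; standard: the balance of probabilities (weight exceeds 49).
    (a): 51 > 49 [met]
  Stage 1 carried; the burden shifts to the licensee.
Stage 2 — burden on licensee; standard: the balance of probabilities (weight exceeds 49).
    (b): 99 − 49 = 50 > 49 [met]
  Stage 2 carried; the final stage is satisfied.
All stages carried — the licensee prevails.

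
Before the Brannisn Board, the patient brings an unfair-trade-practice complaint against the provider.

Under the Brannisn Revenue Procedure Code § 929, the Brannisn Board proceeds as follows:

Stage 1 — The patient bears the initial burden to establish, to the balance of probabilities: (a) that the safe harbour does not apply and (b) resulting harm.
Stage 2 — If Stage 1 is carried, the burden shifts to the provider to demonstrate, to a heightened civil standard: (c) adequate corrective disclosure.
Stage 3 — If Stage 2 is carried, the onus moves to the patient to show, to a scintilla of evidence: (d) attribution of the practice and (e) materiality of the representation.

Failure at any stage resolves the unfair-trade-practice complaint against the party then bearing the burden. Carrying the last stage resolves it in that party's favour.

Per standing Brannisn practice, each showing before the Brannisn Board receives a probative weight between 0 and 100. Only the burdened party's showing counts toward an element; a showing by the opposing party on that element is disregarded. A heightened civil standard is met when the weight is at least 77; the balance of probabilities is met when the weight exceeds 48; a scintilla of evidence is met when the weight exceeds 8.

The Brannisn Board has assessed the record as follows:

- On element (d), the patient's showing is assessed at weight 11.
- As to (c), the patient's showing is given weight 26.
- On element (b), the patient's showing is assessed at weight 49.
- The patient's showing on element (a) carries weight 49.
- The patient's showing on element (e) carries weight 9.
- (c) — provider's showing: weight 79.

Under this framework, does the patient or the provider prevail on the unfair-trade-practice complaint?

patient

Stage 1 — burden on patient; standard: the balance of probabilities (weight exceeds 48).
    (a): 49 > 48 [met]
    (b): 49 > 48 [met]
  Stage 1 carried; the burden shifts to the provider.
Stage 2 — burden on provider; standard: a heightened civil standard (weight is at least 77).
    (c): 79 (patient's 26 disregarded) ≥ 77 [met]
  All elements met. The burden passes to the patient.
Stage 3 — burden on patient; standard: a scintilla of evidence (weight exceeds 8).
    (d): 11 > 8 [met]
    (e): 9 > 8 [met]
  Stage 3 carried; the final stage is satisfied.
All stages carried — the patient prevails.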